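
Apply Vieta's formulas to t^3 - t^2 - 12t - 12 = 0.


Monic cubic t^3+bt^2+ct+d=0: sum=-b, pairwise sum=c, product=-d.
b=-1, c=-12, d=-12
r1+r2+r3 = 1
r1r2+r1r3+r2r3 = -12
r1r2r3 = 12


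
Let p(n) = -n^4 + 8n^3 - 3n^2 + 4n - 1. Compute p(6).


Using direct substitution:
  -1 * (6)^4 = -1296
  8 * (6)^3 = 1728
  -3 * (6)^2 = -108
  4 * (6)^1 = 24
  constant: -1
Sum = -1296 + 1728 - 108 + 24 - 1 = 347


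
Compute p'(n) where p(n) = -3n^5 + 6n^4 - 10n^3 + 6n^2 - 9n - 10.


Apply the power rule term by term:
  d/dn(-3n^5) = -15n^4
  d/dn(6n^4) = 24n^3
  d/dn(-10n^3) = -30n^2
  d/dn(6n^2) = 12n
  d/dn(-9n) = -9
  d/dn(-10) = 0
p'(n) = -15n^4 + 24n^3 - 30n^2 + 12n - 9


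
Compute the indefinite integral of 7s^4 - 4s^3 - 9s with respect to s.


Reverse power rule on each term:
  ∫ 7s^4 ds = (7/5)s^5
  ∫ -4s^3 ds = -s^4
  ∫ -9s ds = -(9/2)s^2
F(s) = (7/5)s^5 - s^4 - (9/2)s^2 + C


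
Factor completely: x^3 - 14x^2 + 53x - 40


Try integer roots (divisors of -40). x=8: p(8)=0.
Divide out (x - 8): quotient is x^2 - 6x + 5.
Factor the quadratic: (x - 1)(x - 5)
Result: (x - 8)(x - 1)(x - 5)


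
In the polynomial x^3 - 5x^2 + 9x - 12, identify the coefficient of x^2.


Read off the coefficient of x^2: -5


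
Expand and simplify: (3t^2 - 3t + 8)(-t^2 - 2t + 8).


Distribute each term of the first polynomial:
  (3t^2)(-t^2 - 2t + 8) = -3t^4 - 6t^3 + 24t^2
  (-3t)(-t^2 - 2t + 8) = 3t^3 + 6t^2 - 24t
  (8)(-t^2 - 2t + 8) = -8t^2 - 16t + 64
Sum: -3t^4 - 3t^3 + 22t^2 - 40t + 64


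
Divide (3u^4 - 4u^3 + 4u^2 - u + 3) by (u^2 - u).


(3u^4 - 4u^3 + 4u^2 - u + 3) / (u^2 - u)
Step 1: 3u^2 * (u^2 - u) = 3u^4 - 3u^3; subtract.
Step 2: -u * (u^2 - u) = -u^3 + u^2; subtract.
Step 3: 3 * (u^2 - u) = 3u^2 - 3u; subtract.
Quotient: 3u^2 - u + 3, Remainder: 2u + 3


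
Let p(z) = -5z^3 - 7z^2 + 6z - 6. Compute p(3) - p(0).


p(3) = -186
p(0) = -6
p(3) - p(0) = -186 + 6 = -180


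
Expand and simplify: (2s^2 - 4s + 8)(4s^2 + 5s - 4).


Distribute each term of the first polynomial:
  (2s^2)(4s^2 + 5s - 4) = 8s^4 + 10s^3 - 8s^2
  (-4s)(4s^2 + 5s - 4) = -16s^3 - 20s^2 + 16s
  (8)(4s^2 + 5s - 4) = 32s^2 + 40s - 32
Sum: 8s^4 - 6s^3 + 4s^2 + 56s - 32


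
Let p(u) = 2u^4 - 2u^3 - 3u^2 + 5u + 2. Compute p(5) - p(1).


p(5) = 952
p(1) = 4
p(5) - p(1) = 952 - 4 = 948


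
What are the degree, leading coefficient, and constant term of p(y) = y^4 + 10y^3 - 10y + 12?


Highest power of y is 4, with coefficient 1. Constant term is 12.
Degree = 4, leading coefficient = 1, constant term = 12


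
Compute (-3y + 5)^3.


Expand (-3y + 5)^3 by repeated multiplication:
  (-3y + 5)^2 = 9y^2 - 30y + 25
= -27y^3 + 135y^2 - 225y + 125


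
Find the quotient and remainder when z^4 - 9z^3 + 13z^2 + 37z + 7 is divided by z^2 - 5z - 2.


(z^4 - 9z^3 + 13z^2 + 37z + 7) / (z^2 - 5z - 2)
Step 1: z^2 * (z^2 - 5z - 2) = z^4 - 5z^3 - 2z^2; subtract.
Step 2: -4z * (z^2 - 5z - 2) = -4z^3 + 20z^2 + 8z; subtract.
Step 3: -5 * (z^2 - 5z - 2) = -5z^2 + 25z + 10; subtract.
Quotient: z^2 - 4z - 5, Remainder: 4z - 3


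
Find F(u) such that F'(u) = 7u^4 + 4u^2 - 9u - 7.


Reverse power rule on each term:
  ∫ 7u^4 du = (7/5)u^5
  ∫ 4u^2 du = (4/3)u^3
  ∫ -9u du = -(9/2)u^2
  ∫ -7 du = -7u
F(u) = (7/5)u^5 + (4/3)u^3 - (9/2)u^2 - 7u + C


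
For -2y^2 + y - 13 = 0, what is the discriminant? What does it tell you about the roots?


D = b^2 - 4ac = (1)^2 - 4(-2)(-13) = 1 - 104 = -103
Since D < 0: two complex conjugate roots (no real roots)


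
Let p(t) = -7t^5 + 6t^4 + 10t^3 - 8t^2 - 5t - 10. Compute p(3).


Using direct substitution:
  -7 * (3)^5 = -1701
  6 * (3)^4 = 486
  10 * (3)^3 = 270
  -8 * (3)^2 = -72
  -5 * (3)^1 = -15
  constant: -10
Sum = -1701 + 486 + 270 - 72 - 15 - 10 = -1042


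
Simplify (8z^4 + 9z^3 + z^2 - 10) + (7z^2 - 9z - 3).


Align terms by degree and add:
  8z^4 + 9z^3 + z^2 - 10
+ 7z^2 - 9z - 3
= 8z^4 + 9z^3 + 8z^2 - 9z - 13


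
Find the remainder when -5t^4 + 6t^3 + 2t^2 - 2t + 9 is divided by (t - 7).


By the Remainder Theorem, the remainder equals p(7):
  -5*(7)^4 = -12005
  6*(7)^3 = 2058
  2*(7)^2 = 98
  -2*(7)^1 = -14
  constant: 9
Sum: -12005 + 2058 + 98 - 14 + 9 = -9854


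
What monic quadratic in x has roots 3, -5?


p(x) = (x - 3)(x + 5)
Expand: x^2 + 2x - 15


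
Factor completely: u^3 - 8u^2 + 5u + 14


Try integer roots (divisors of 14). u=-1: p(-1)=0.
Divide out (u + 1): quotient is u^2 - 9u + 14.
Factor the quadratic: (u - 7)(u - 2)
Result: (u + 1)(u - 7)(u - 2)


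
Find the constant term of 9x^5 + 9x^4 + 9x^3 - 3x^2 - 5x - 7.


Read off the constant term: -7


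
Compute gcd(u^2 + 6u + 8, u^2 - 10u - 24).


Factor each:
  u^2 + 6u + 8 = (u + 2)(u + 4)
  u^2 - 10u - 24 = (u + 2)(u - 12)
Common monic factor: u + 2


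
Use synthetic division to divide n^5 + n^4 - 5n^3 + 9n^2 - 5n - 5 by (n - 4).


Synthetic division with c = 4. Coefficients: 1, 1, -5, 9, -5, -5
Bring down 1.
  1 * 4 = 4; 4 + 1 = 5
  5 * 4 = 20; 20 - 5 = 15
  15 * 4 = 60; 60 + 9 = 69
  69 * 4 = 276; 276 - 5 = 271
  271 * 4 = 1084; 1084 - 5 = 1079
Quotient: n^4 + 5n^3 + 15n^2 + 69n + 271, Remainder: 1079


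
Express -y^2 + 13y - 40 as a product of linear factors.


Roots satisfy r1 + r2 = -b/a = 13 and r1*r2 = c/a = 40.
So r1 = 8, r2 = 5.
-y^2 + 13y - 40 = -(y - r1)(y - r2) = -(y - 8)(y - 5)


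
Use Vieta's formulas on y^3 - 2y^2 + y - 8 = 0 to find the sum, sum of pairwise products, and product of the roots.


Monic cubic y^3+by^2+cy+d=0: sum=-b, pairwise sum=c, product=-d.
b=-2, c=1, d=-8
r1+r2+r3 = 2
r1r2+r1r3+r2r3 = 1
r1r2r3 = 8


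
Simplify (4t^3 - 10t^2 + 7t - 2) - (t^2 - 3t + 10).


Distribute the minus sign:
  (4t^3 - 10t^2 + 7t - 2)
- (t^2 - 3t + 10)
Negate second polynomial: -t^2 + 3t - 10
Add: 4t^3 - 11t^2 + 10t - 12


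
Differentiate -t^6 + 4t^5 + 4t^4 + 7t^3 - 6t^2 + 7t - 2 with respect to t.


Apply the power rule term by term:
  d/dt(-t^6) = -6t^5
  d/dt(4t^5) = 20t^4
  d/dt(4t^4) = 16t^3
  d/dt(7t^3) = 21t^2
  d/dt(-6t^2) = -12t
  d/dt(7t) = 7
  d/dt(-2) = 0
p'(t) = -6t^5 + 20t^4 + 16t^3 + 21t^2 - 12t + 7


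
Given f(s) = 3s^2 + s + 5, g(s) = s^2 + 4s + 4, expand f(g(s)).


Substitute g(s) into f:
f(g(s)) = 3*(s^2 + 4s + 4)^2 + 1*(s^2 + 4s + 4) + 5
(s^2 + 4s + 4)^2 = s^4 + 8s^3 + 24s^2 + 32s + 16
Expand and combine: 3s^4 + 24s^3 + 73s^2 + 100s + 57


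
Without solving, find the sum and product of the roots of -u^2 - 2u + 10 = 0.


For au^2+bu+c=0: sum = -b/a, product = c/a.
a=-1, b=-2, c=10
Sum = -(-2)/-1 = -2
Product = (10)/-1 = -10


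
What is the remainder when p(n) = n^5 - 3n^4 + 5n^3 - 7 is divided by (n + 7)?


By the Remainder Theorem, the remainder equals p(-7):
  1*(-7)^5 = -16807
  -3*(-7)^4 = -7203
  5*(-7)^3 = -1715
  0*(-7)^2 = 0
  0*(-7)^1 = 0
  constant: -7
Sum: -16807 - 7203 - 1715 + 0 + 0 - 7 = -25732


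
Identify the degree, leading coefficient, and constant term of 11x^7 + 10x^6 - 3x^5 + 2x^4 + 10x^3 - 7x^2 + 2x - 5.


Highest power of x is 7, with coefficient 11. Constant term is -5.
Degree = 7, leading coefficient = 11, constant term = -5


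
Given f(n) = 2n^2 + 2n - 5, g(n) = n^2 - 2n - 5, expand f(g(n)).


Substitute g(n) into f:
f(g(n)) = 2*(n^2 - 2n - 5)^2 + 2*(n^2 - 2n - 5) + (-5)
(n^2 - 2n - 5)^2 = n^4 - 4n^3 - 6n^2 + 20n + 25
Expand and combine: 2n^4 - 8n^3 - 10n^2 + 36n + 35


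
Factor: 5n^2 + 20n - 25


Roots satisfy r1 + r2 = -b/a = -4 and r1*r2 = c/a = -5.
So r1 = 1, r2 = -5.
5n^2 + 20n - 25 = 5(n - r1)(n - r2) = 5(n - 1)(n + 5)


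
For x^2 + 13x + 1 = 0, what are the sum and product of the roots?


For ax^2+bx+c=0: sum = -b/a, product = c/a.
a=1, b=13, c=1
Sum = -(13)/1 = -13
Product = (1)/1 = 1


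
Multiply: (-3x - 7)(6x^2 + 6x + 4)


Distribute each term of the first polynomial:
  (-3x)(6x^2 + 6x + 4) = -18x^3 - 18x^2 - 12x
  (-7)(6x^2 + 6x + 4) = -42x^2 - 42x - 28
Sum: -18x^3 - 60x^2 - 54x - 28


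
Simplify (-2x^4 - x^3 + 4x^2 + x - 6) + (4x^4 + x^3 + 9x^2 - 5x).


Align terms by degree and add:
  -2x^4 - x^3 + 4x^2 + x - 6
+ 4x^4 + x^3 + 9x^2 - 5x
= 2x^4 + 13x^2 - 4x - 6


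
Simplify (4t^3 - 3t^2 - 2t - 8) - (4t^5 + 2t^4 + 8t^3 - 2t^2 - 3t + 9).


Distribute the minus sign:
  (4t^3 - 3t^2 - 2t - 8)
- (4t^5 + 2t^4 + 8t^3 - 2t^2 - 3t + 9)
Negate second polynomial: -4t^5 - 2t^4 - 8t^3 + 2t^2 + 3t - 9
Add: -4t^5 - 2t^4 - 4t^3 - t^2 + t - 17


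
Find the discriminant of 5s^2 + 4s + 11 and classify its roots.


D = b^2 - 4ac = (4)^2 - 4(5)(11) = 16 - 220 = -204
Since D < 0: two complex conjugate roots (no real roots)


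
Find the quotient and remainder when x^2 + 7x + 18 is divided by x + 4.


(x^2 + 7x + 18) / (x + 4)
Step 1: x * (x + 4) = x^2 + 4x; subtract.
Step 2: 3 * (x + 4) = 3x + 12; subtract.
Quotient: x + 3, Remainder: 6


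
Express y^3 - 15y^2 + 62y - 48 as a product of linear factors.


Try integer roots (divisors of -48). y=8: p(8)=0.
Divide out (y - 8): quotient is y^2 - 7y + 6.
Factor the quadratic: (y - 1)(y - 6)
Result: (y - 8)(y - 1)(y - 6)


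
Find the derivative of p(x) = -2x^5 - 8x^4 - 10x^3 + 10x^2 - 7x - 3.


Apply the power rule term by term:
  d/dx(-2x^5) = -10x^4
  d/dx(-8x^4) = -32x^3
  d/dx(-10x^3) = -30x^2
  d/dx(10x^2) = 20x
  d/dx(-7x) = -7
  d/dx(-3) = 0
p'(x) = -10x^4 - 32x^3 - 30x^2 + 20x - 7


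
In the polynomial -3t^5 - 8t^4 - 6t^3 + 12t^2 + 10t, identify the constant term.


Read off the constant term: 0


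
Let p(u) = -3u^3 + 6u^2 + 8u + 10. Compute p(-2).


Using direct substitution:
  -3 * (-2)^3 = 24
  6 * (-2)^2 = 24
  8 * (-2)^1 = -16
  constant: 10
Sum = 24 + 24 - 16 + 10 = 42


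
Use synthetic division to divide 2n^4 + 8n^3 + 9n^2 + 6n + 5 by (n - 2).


Synthetic division with c = 2. Coefficients: 2, 8, 9, 6, 5
Bring down 2.
  2 * 2 = 4; 4 + 8 = 12
  12 * 2 = 24; 24 + 9 = 33
  33 * 2 = 66; 66 + 6 = 72
  72 * 2 = 144; 144 + 5 = 149
Quotient: 2n^3 + 12n^2 + 33n + 72, Remainder: 149


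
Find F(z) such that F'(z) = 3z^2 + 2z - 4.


Reverse power rule on each term:
  ∫ 3z^2 dz = z^3
  ∫ 2z dz = z^2
  ∫ -4 dz = -4z
F(z) = z^3 + z^2 - 4z + C


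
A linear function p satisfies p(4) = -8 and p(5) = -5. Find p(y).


p(y) = my + b. Using p(4)=-8, p(5)=-5:
m = (-8 + 5)/(4 - 5) = -3/-1 = 3
b = -8 - m*(4) = -8 - 12 = -20
p(y) = 3y - 20


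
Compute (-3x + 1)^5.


Expand (-3x + 1)^5 by repeated multiplication:
  (-3x + 1)^2 = 9x^2 - 6x + 1
  (-3x + 1)^3 = -27x^3 + 27x^2 - 9x + 1
  (-3x + 1)^4 = 81x^4 - 108x^3 + 54x^2 - 12x + 1
= -243x^5 + 405x^4 - 270x^3 + 90x^2 - 15x + 1


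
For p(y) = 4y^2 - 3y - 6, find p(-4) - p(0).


p(-4) = 70
p(0) = -6
p(-4) - p(0) = 70 + 6 = 76


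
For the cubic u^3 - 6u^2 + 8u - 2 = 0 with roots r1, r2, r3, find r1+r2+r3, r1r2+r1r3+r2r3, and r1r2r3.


Monic cubic u^3+bu^2+cu+d=0: sum=-b, pairwise sum=c, product=-d.
b=-6, c=8, d=-2
r1+r2+r3 = 6
r1r2+r1r3+r2r3 = 8
r1r2r3 = 2


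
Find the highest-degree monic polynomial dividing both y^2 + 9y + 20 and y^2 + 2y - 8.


Factor each:
  y^2 + 9y + 20 = (y + 4)(y + 5)
  y^2 + 2y - 8 = (y + 4)(y - 2)
Common monic factor: y + 4


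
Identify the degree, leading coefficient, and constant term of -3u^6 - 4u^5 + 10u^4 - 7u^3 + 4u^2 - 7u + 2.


Highest power of u is 6, with coefficient -3. Constant term is 2.
Degree = 6, leading coefficient = -3, constant term = 2


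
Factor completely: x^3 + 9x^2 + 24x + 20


Try integer roots (divisors of 20). x=-5: p(-5)=0.
Divide out (x + 5): quotient is x^2 + 4x + 4.
Factor the quadratic: (x + 2)(x + 2)
Result: (x + 5)(x + 2)(x + 2)


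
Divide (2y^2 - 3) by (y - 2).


(2y^2 - 3) / (y - 2)
Step 1: 2y * (y - 2) = 2y^2 - 4y; subtract.
Step 2: 4 * (y - 2) = 4y - 8; subtract.
Quotient: 2y + 4, Remainder: 5


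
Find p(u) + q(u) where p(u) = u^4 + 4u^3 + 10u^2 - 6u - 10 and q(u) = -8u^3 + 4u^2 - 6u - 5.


Align terms by degree and add:
  u^4 + 4u^3 + 10u^2 - 6u - 10
  -8u^3 + 4u^2 - 6u - 5
= u^4 - 4u^3 + 14u^2 - 12u - 15


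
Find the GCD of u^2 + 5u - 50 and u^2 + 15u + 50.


Factor each:
  u^2 + 5u - 50 = (u + 10)(u - 5)
  u^2 + 15u + 50 = (u + 10)(u + 5)
Common monic factor: u + 10


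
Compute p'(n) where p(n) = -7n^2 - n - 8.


Apply the power rule term by term:
  d/dn(-7n^2) = -14n
  d/dn(-n) = -1
  d/dn(-8) = 0
p'(n) = -14n - 1


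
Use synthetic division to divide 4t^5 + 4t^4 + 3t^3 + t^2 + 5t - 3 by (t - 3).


Synthetic division with c = 3. Coefficients: 4, 4, 3, 1, 5, -3
Bring down 4.
  4 * 3 = 12; 12 + 4 = 16
  16 * 3 = 48; 48 + 3 = 51
  51 * 3 = 153; 153 + 1 = 154
  154 * 3 = 462; 462 + 5 = 467
  467 * 3 = 1401; 1401 - 3 = 1398
Quotient: 4t^4 + 16t^3 + 51t^2 + 154t + 467, Remainder: 1398


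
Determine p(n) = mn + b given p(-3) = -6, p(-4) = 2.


p(n) = mn + b. Using p(-3)=-6, p(-4)=2:
m = (-6 - 2)/(-3 + 4) = -8/1 = -8
b = -6 - m*(-3) = -6 - 24 = -30
p(n) = -8n - 30


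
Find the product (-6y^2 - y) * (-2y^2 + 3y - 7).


Distribute each term of the first polynomial:
  (-6y^2)(-2y^2 + 3y - 7) = 12y^4 - 18y^3 + 42y^2
  (-y)(-2y^2 + 3y - 7) = 2y^3 - 3y^2 + 7y
Sum: 12y^4 - 16y^3 + 39y^2 + 7y


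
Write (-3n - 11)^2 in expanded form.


Expand (-3n - 11)^2 by repeated multiplication:
= 9n^2 + 66n + 121


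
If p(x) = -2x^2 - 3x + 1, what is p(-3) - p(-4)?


p(-3) = -8
p(-4) = -19
p(-3) - p(-4) = -8 + 19 = 11


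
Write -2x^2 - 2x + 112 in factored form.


Roots satisfy r1 + r2 = -b/a = -1 and r1*r2 = c/a = -56.
So r1 = -8, r2 = 7.
-2x^2 - 2x + 112 = -2(x - r1)(x - r2) = -2(x + 8)(x - 7)


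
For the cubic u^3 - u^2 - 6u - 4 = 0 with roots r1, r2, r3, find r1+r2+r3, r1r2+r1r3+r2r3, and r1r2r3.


Monic cubic u^3+bu^2+cu+d=0: sum=-b, pairwise sum=c, product=-d.
b=-1, c=-6, d=-4
r1+r2+r3 = 1
r1r2+r1r3+r2r3 = -6
r1r2r3 = 4


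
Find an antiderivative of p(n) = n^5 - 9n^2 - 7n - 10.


Reverse power rule on each term:
  ∫ n^5 dn = (1/6)n^6
  ∫ -9n^2 dn = -3n^3
  ∫ -7n dn = -(7/2)n^2
  ∫ -10 dn = -10n
F(n) = (1/6)n^6 - 3n^3 - (7/2)n^2 - 10n + C


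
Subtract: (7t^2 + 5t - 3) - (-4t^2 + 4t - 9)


Distribute the minus sign:
  (7t^2 + 5t - 3)
- (-4t^2 + 4t - 9)
Negate second polynomial: 4t^2 - 4t + 9
Add: 11t^2 + t + 6


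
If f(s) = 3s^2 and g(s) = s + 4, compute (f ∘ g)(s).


Substitute g(s) into f:
f(g(s)) = 3*(s + 4)^2
(s + 4)^2 = s^2 + 8s + 16
Expand and combine: 3s^2 + 24s + 48


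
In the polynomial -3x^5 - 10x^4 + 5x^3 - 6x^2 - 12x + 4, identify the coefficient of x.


Read off the coefficient of x: -12


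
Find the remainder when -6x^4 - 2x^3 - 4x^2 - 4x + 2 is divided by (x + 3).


By the Remainder Theorem, the remainder equals p(-3):
  -6*(-3)^4 = -486
  -2*(-3)^3 = 54
  -4*(-3)^2 = -36
  -4*(-3)^1 = 12
  constant: 2
Sum: -486 + 54 - 36 + 12 + 2 = -454


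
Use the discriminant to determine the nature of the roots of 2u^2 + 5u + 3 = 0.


D = b^2 - 4ac = (5)^2 - 4(2)(3) = 25 - 24 = 1
Since D > 0: two distinct rational roots


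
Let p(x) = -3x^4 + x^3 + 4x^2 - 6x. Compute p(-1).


Using direct substitution:
  -3 * (-1)^4 = -3
  1 * (-1)^3 = -1
  4 * (-1)^2 = 4
  -6 * (-1)^1 = 6
  constant: 0
Sum = -3 - 1 + 4 + 6 + 0 = 6


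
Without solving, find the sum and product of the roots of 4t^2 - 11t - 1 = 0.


For at^2+bt+c=0: sum = -b/a, product = c/a.
a=4, b=-11, c=-1
Sum = -(-11)/4 = 11/4
Product = (-1)/4 = -1/4


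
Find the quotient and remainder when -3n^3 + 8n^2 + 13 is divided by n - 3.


(-3n^3 + 8n^2 + 13) / (n - 3)
Step 1: -3n^2 * (n - 3) = -3n^3 + 9n^2; subtract.
Step 2: -n * (n - 3) = -n^2 + 3n; subtract.
Step 3: -3 * (n - 3) = -3n + 9; subtract.
Quotient: -3n^2 - n - 3, Remainder: 4


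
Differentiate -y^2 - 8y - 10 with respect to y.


Apply the power rule term by term:
  d/dy(-y^2) = -2y
  d/dy(-8y) = -8
  d/dy(-10) = 0
p'(y) = -2y - 8


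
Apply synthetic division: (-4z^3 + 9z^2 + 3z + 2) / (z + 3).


Synthetic division with c = -3. Coefficients: -4, 9, 3, 2
Bring down -4.
  -4 * -3 = 12; 12 + 9 = 21
  21 * -3 = -63; -63 + 3 = -60
  -60 * -3 = 180; 180 + 2 = 182
Quotient: -4z^2 + 21z - 60, Remainder: 182


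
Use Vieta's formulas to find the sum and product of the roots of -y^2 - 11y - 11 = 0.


For ay^2+by+c=0: sum = -b/a, product = c/a.
a=-1, b=-11, c=-11
Sum = -(-11)/-1 = -11
Product = (-11)/-1 = 11


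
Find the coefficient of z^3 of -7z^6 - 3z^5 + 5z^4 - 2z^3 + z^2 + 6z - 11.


Read off the coefficient of z^3: -2


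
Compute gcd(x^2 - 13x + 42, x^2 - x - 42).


Factor each:
  x^2 - 13x + 42 = (x - 7)(x - 6)
  x^2 - x - 42 = (x - 7)(x + 6)
Common monic factor: x - 7


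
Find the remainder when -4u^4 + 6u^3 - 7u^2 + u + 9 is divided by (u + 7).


By the Remainder Theorem, the remainder equals p(-7):
  -4*(-7)^4 = -9604
  6*(-7)^3 = -2058
  -7*(-7)^2 = -343
  1*(-7)^1 = -7
  constant: 9
Sum: -9604 - 2058 - 343 - 7 + 9 = -12003


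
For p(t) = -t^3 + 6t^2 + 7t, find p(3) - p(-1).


p(3) = 48
p(-1) = 0
p(3) - p(-1) = 48 = 48


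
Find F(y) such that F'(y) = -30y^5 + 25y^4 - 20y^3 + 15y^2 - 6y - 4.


Reverse power rule on each term:
  ∫ -30y^5 dy = -5y^6
  ∫ 25y^4 dy = 5y^5
  ∫ -20y^3 dy = -5y^4
  ∫ 15y^2 dy = 5y^3
  ∫ -6y dy = -3y^2
  ∫ -4 dy = -4y
F(y) = -5y^6 + 5y^5 - 5y^4 + 5y^3 - 3y^2 - 4y + C


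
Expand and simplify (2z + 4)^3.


Expand (2z + 4)^3 by repeated multiplication:
  (2z + 4)^2 = 4z^2 + 16z + 16
= 8z^3 + 48z^2 + 96z + 64


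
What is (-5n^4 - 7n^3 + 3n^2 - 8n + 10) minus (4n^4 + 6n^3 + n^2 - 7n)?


Distribute the minus sign:
  (-5n^4 - 7n^3 + 3n^2 - 8n + 10)
- (4n^4 + 6n^3 + n^2 - 7n)
Negate second polynomial: -4n^4 - 6n^3 - n^2 + 7n
Add: -9n^4 - 13n^3 + 2n^2 - n + 10


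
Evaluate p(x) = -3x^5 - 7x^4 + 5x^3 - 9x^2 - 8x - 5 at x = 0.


Using direct substitution:
  -3 * (0)^5 = 0
  -7 * (0)^4 = 0
  5 * (0)^3 = 0
  -9 * (0)^2 = 0
  -8 * (0)^1 = 0
  constant: -5
Sum = 0 + 0 + 0 + 0 + 0 - 5 = -5


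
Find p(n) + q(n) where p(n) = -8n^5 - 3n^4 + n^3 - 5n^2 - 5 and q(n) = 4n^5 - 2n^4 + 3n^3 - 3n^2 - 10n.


Align terms by degree and add:
  -8n^5 - 3n^4 + n^3 - 5n^2 - 5
+ 4n^5 - 2n^4 + 3n^3 - 3n^2 - 10n
= -4n^5 - 5n^4 + 4n^3 - 8n^2 - 10n - 5


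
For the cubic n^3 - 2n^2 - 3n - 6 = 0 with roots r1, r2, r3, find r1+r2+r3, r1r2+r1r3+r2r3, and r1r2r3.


Monic cubic n^3+bn^2+cn+d=0: sum=-b, pairwise sum=c, product=-d.
b=-2, c=-3, d=-6
r1+r2+r3 = 2
r1r2+r1r3+r2r3 = -3
r1r2r3 = 6


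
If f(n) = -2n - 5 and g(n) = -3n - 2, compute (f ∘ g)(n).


Substitute g(n) into f:
f(g(n)) = -2*(-3n - 2) + (-5)
Expand and combine: 6n - 1


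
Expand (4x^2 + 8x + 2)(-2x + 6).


Distribute each term of the first polynomial:
  (4x^2)(-2x + 6) = -8x^3 + 24x^2
  (8x)(-2x + 6) = -16x^2 + 48x
  (2)(-2x + 6) = -4x + 12
Sum: -8x^3 + 8x^2 + 44x + 12


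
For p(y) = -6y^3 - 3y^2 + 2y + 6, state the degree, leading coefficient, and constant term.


Highest power of y is 3, with coefficient -6. Constant term is 6.
Degree = 3, leading coefficient = -6, constant term = 6


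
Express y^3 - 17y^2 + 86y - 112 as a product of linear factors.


Try integer roots (divisors of -112). y=7: p(7)=0.
Divide out (y - 7): quotient is y^2 - 10y + 16.
Factor the quadratic: (y - 2)(y - 8)
Result: (y - 7)(y - 2)(y - 8)


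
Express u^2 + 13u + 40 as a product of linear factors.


Roots satisfy r1 + r2 = -b/a = -13 and r1*r2 = c/a = 40.
So r1 = -5, r2 = -8.
u^2 + 13u + 40 = (u - r1)(u - r2) = (u + 5)(u + 8)


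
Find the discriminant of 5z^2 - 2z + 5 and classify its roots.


D = b^2 - 4ac = (-2)^2 - 4(5)(5) = 4 - 100 = -96
Since D < 0: two complex conjugate roots (no real roots)


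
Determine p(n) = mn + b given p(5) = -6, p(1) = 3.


p(n) = mn + b. Using p(5)=-6, p(1)=3:
m = (-6 - 3)/(5 - 1) = -9/4 = -9/4
b = -6 - m*(5) = -6 + 45/4 = 21/4
p(n) = -(9/4)n + (21/4)


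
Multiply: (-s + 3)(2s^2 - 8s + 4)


Distribute each term of the first polynomial:
  (-s)(2s^2 - 8s + 4) = -2s^3 + 8s^2 - 4s
  (3)(2s^2 - 8s + 4) = 6s^2 - 24s + 12
Sum: -2s^3 + 14s^2 - 28s + 12


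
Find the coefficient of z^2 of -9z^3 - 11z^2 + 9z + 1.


Read off the coefficient of z^2: -11


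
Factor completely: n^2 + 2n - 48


Roots satisfy r1 + r2 = -b/a = -2 and r1*r2 = c/a = -48.
So r1 = 6, r2 = -8.
n^2 + 2n - 48 = (n - r1)(n - r2) = (n - 6)(n + 8)


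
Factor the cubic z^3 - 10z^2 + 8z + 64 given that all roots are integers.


Try integer roots (divisors of 64). z=-2: p(-2)=0.
Divide out (z + 2): quotient is z^2 - 12z + 32.
Factor the quadratic: (z - 4)(z - 8)
Result: (z + 2)(z - 4)(z - 8)


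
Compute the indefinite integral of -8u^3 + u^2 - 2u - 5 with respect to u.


Reverse power rule on each term:
  ∫ -8u^3 du = -2u^4
  ∫ u^2 du = (1/3)u^3
  ∫ -2u du = -u^2
  ∫ -5 du = -5u
F(u) = -2u^4 + (1/3)u^3 - u^2 - 5u + C


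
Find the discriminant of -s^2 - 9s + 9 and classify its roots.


D = b^2 - 4ac = (-9)^2 - 4(-1)(9) = 81 + 36 = 117
Since D > 0: two distinct irrational roots


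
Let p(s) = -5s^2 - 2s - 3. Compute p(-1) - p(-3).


p(-1) = -6
p(-3) = -42
p(-1) - p(-3) = -6 + 42 = 36


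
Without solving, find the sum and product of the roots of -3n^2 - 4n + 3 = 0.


For an^2+bn+c=0: sum = -b/a, product = c/a.
a=-3, b=-4, c=3
Sum = -(-4)/-3 = -4/3
Product = (3)/-3 = -1


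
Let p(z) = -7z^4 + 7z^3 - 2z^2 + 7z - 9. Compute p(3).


Using direct substitution:
  -7 * (3)^4 = -567
  7 * (3)^3 = 189
  -2 * (3)^2 = -18
  7 * (3)^1 = 21
  constant: -9
Sum = -567 + 189 - 18 + 21 - 9 = -384


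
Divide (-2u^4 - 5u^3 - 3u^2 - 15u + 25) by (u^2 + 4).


(-2u^4 - 5u^3 - 3u^2 - 15u + 25) / (u^2 + 4)
Step 1: -2u^2 * (u^2 + 4) = -2u^4 - 8u^2; subtract.
Step 2: -5u * (u^2 + 4) = -5u^3 - 20u; subtract.
Step 3: 5 * (u^2 + 4) = 5u^2 + 20; subtract.
Quotient: -2u^2 - 5u + 5, Remainder: 5u + 5


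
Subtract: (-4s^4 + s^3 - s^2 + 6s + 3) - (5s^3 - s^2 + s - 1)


Distribute the minus sign:
  (-4s^4 + s^3 - s^2 + 6s + 3)
- (5s^3 - s^2 + s - 1)
Negate second polynomial: -5s^3 + s^2 - s + 1
Add: -4s^4 - 4s^3 + 5s + 4


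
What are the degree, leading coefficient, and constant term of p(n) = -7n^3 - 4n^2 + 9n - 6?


Highest power of n is 3, with coefficient -7. Constant term is -6.
Degree = 3, leading coefficient = -7, constant term = -6


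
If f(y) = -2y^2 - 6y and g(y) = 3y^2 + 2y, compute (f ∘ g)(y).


Substitute g(y) into f:
f(g(y)) = -2*(3y^2 + 2y)^2 + (-6)*(3y^2 + 2y)
(3y^2 + 2y)^2 = 9y^4 + 12y^3 + 4y^2
Expand and combine: -18y^4 - 24y^3 - 26y^2 - 12y


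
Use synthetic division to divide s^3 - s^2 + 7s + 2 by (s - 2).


Synthetic division with c = 2. Coefficients: 1, -1, 7, 2
Bring down 1.
  1 * 2 = 2; 2 - 1 = 1
  1 * 2 = 2; 2 + 7 = 9
  9 * 2 = 18; 18 + 2 = 20
Quotient: s^2 + s + 9, Remainder: 20


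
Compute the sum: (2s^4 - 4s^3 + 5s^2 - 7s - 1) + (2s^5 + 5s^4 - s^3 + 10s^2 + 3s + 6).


Align terms by degree and add:
  2s^4 - 4s^3 + 5s^2 - 7s - 1
+ 2s^5 + 5s^4 - s^3 + 10s^2 + 3s + 6
= 2s^5 + 7s^4 - 5s^3 + 15s^2 - 4s + 5


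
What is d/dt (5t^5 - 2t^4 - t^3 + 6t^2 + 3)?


Apply the power rule term by term:
  d/dt(5t^5) = 25t^4
  d/dt(-2t^4) = -8t^3
  d/dt(-t^3) = -3t^2
  d/dt(6t^2) = 12t
  d/dt(3) = 0
p'(t) = 25t^4 - 8t^3 - 3t^2 + 12t


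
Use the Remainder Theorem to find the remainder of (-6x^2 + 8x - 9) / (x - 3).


By the Remainder Theorem, the remainder equals p(3):
  -6*(3)^2 = -54
  8*(3)^1 = 24
  constant: -9
Sum: -54 + 24 - 9 = -39


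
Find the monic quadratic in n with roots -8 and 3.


p(n) = (n + 8)(n - 3)
Expand: n^2 + 5n - 24


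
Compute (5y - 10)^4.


Expand (5y - 10)^4 by repeated multiplication:
  (5y - 10)^2 = 25y^2 - 100y + 100
  (5y - 10)^3 = 125y^3 - 750y^2 + 1500y - 1000
= 625y^4 - 5000y^3 + 15000y^2 - 20000y + 10000


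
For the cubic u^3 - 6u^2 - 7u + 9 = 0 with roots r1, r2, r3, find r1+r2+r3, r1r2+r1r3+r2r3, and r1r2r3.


Monic cubic u^3+bu^2+cu+d=0: sum=-b, pairwise sum=c, product=-d.
b=-6, c=-7, d=9
r1+r2+r3 = 6
r1r2+r1r3+r2r3 = -7
r1r2r3 = -9


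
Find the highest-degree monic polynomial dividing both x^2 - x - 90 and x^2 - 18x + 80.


Factor each:
  x^2 - x - 90 = (x - 10)(x + 9)
  x^2 - 18x + 80 = (x - 10)(x - 8)
Common monic factor: x - 10


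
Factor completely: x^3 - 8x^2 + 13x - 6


Try integer roots (divisors of -6). x=1: p(1)=0.
Divide out (x - 1): quotient is x^2 - 7x + 6.
Factor the quadratic: (x - 6)(x - 1)
Result: (x - 1)(x - 6)(x - 1)


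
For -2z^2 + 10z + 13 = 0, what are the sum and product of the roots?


For az^2+bz+c=0: sum = -b/a, product = c/a.
a=-2, b=10, c=13
Sum = -(10)/-2 = 5
Product = (13)/-2 = -13/2


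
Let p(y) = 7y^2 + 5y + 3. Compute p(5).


Using direct substitution:
  7 * (5)^2 = 175
  5 * (5)^1 = 25
  constant: 3
Sum = 175 + 25 + 3 = 203


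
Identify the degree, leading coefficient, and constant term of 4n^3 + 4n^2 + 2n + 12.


Highest power of n is 3, with coefficient 4. Constant term is 12.
Degree = 3, leading coefficient = 4, constant term = 12


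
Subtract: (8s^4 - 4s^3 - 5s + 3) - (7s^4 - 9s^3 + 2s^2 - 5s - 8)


Distribute the minus sign:
  (8s^4 - 4s^3 - 5s + 3)
- (7s^4 - 9s^3 + 2s^2 - 5s - 8)
Negate second polynomial: -7s^4 + 9s^3 - 2s^2 + 5s + 8
Add: s^4 + 5s^3 - 2s^2 + 11


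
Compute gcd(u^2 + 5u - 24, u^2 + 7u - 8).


Factor each:
  u^2 + 5u - 24 = (u + 8)(u - 3)
  u^2 + 7u - 8 = (u + 8)(u - 1)
Common monic factor: u + 8


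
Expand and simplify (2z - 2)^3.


Expand (2z - 2)^3 by repeated multiplication:
  (2z - 2)^2 = 4z^2 - 8z + 4
= 8z^3 - 24z^2 + 24z - 8


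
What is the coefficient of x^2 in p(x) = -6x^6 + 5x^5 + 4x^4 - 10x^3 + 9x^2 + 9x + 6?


Read off the coefficient of x^2: 9


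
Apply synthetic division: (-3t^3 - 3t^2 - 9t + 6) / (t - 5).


Synthetic division with c = 5. Coefficients: -3, -3, -9, 6
Bring down -3.
  -3 * 5 = -15; -15 - 3 = -18
  -18 * 5 = -90; -90 - 9 = -99
  -99 * 5 = -495; -495 + 6 = -489
Quotient: -3t^2 - 18t - 99, Remainder: -489


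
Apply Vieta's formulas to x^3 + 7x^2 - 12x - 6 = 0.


Monic cubic x^3+bx^2+cx+d=0: sum=-b, pairwise sum=c, product=-d.
b=7, c=-12, d=-6
r1+r2+r3 = -7
r1r2+r1r3+r2r3 = -12
r1r2r3 = 6


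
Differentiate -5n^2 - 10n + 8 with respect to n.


Apply the power rule term by term:
  d/dn(-5n^2) = -10n
  d/dn(-10n) = -10
  d/dn(8) = 0
p'(n) = -10n - 10


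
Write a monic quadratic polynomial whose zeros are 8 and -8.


p(y) = (y - 8)(y + 8)
Expand: y^2 - 64


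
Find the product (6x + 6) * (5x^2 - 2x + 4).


Distribute each term of the first polynomial:
  (6x)(5x^2 - 2x + 4) = 30x^3 - 12x^2 + 24x
  (6)(5x^2 - 2x + 4) = 30x^2 - 12x + 24
Sum: 30x^3 + 18x^2 + 12x + 24


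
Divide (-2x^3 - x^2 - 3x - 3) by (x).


(-2x^3 - x^2 - 3x - 3) / (x)
Step 1: -2x^2 * (x) = -2x^3; subtract.
Step 2: -x * (x) = -x^2; subtract.
Step 3: -3 * (x) = -3x; subtract.
Quotient: -2x^2 - x - 3, Remainder: -3


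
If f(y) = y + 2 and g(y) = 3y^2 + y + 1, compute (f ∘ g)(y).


Substitute g(y) into f:
f(g(y)) = 1*(3y^2 + y + 1) + 2
Expand and combine: 3y^2 + y + 3


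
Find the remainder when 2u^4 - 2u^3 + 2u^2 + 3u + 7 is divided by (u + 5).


By the Remainder Theorem, the remainder equals p(-5):
  2*(-5)^4 = 1250
  -2*(-5)^3 = 250
  2*(-5)^2 = 50
  3*(-5)^1 = -15
  constant: 7
Sum: 1250 + 250 + 50 - 15 + 7 = 1542


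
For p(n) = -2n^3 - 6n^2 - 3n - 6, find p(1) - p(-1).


p(1) = -17
p(-1) = -7
p(1) - p(-1) = -17 + 7 = -10


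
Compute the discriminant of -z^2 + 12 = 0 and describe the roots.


D = b^2 - 4ac = (0)^2 - 4(-1)(12) = 0 + 48 = 48
Since D > 0: two distinct irrational roots


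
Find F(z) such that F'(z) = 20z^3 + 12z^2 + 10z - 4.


Reverse power rule on each term:
  ∫ 20z^3 dz = 5z^4
  ∫ 12z^2 dz = 4z^3
  ∫ 10z dz = 5z^2
  ∫ -4 dz = -4z
F(z) = 5z^4 + 4z^3 + 5z^2 - 4z + C


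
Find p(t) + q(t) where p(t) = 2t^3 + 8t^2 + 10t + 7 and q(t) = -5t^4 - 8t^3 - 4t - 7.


Align terms by degree and add:
  2t^3 + 8t^2 + 10t + 7
  -5t^4 - 8t^3 - 4t - 7
= -5t^4 - 6t^3 + 8t^2 + 6t


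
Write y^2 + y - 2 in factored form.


Roots satisfy r1 + r2 = -b/a = -1 and r1*r2 = c/a = -2.
So r1 = -2, r2 = 1.
y^2 + y - 2 = (y - r1)(y - r2) = (y + 2)(y - 1)


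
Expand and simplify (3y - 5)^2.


Expand (3y - 5)^2 by repeated multiplication:
= 9y^2 - 30y + 25


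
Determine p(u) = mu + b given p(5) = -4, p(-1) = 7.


p(u) = mu + b. Using p(5)=-4, p(-1)=7:
m = (-4 - 7)/(5 + 1) = -11/6 = -11/6
b = -4 - m*(5) = -4 + 55/6 = 31/6
p(u) = -(11/6)u + (31/6)


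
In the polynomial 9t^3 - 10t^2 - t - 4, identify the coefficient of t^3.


Read off the coefficient of t^3: 9


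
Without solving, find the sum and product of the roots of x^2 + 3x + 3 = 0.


For ax^2+bx+c=0: sum = -b/a, product = c/a.
a=1, b=3, c=3
Sum = -(3)/1 = -3
Product = (3)/1 = 3


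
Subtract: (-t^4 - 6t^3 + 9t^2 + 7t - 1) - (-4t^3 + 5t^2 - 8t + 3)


Distribute the minus sign:
  (-t^4 - 6t^3 + 9t^2 + 7t - 1)
- (-4t^3 + 5t^2 - 8t + 3)
Negate second polynomial: 4t^3 - 5t^2 + 8t - 3
Add: -t^4 - 2t^3 + 4t^2 + 15t - 4


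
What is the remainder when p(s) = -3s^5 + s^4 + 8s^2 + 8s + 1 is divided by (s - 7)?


By the Remainder Theorem, the remainder equals p(7):
  -3*(7)^5 = -50421
  1*(7)^4 = 2401
  0*(7)^3 = 0
  8*(7)^2 = 392
  8*(7)^1 = 56
  constant: 1
Sum: -50421 + 2401 + 0 + 392 + 56 + 1 = -47571


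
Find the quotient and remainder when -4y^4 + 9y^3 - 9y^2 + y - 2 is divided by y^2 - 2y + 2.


(-4y^4 + 9y^3 - 9y^2 + y - 2) / (y^2 - 2y + 2)
Step 1: -4y^2 * (y^2 - 2y + 2) = -4y^4 + 8y^3 - 8y^2; subtract.
Step 2: y * (y^2 - 2y + 2) = y^3 - 2y^2 + 2y; subtract.
Step 3: 1 * (y^2 - 2y + 2) = y^2 - 2y + 2; subtract.
Quotient: -4y^2 + y + 1, Remainder: y - 4


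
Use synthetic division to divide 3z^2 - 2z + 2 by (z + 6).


Synthetic division with c = -6. Coefficients: 3, -2, 2
Bring down 3.
  3 * -6 = -18; -18 - 2 = -20
  -20 * -6 = 120; 120 + 2 = 122
Quotient: 3z - 20, Remainder: 122


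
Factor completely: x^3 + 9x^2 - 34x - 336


Try integer roots (divisors of -336). x=6: p(6)=0.
Divide out (x - 6): quotient is x^2 + 15x + 56.
Factor the quadratic: (x + 7)(x + 8)
Result: (x - 6)(x + 7)(x + 8)


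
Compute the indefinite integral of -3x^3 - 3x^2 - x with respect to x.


Reverse power rule on each term:
  ∫ -3x^3 dx = -(3/4)x^4
  ∫ -3x^2 dx = -x^3
  ∫ -x dx = -(1/2)x^2
F(x) = -(3/4)x^4 - x^3 - (1/2)x^2 + C


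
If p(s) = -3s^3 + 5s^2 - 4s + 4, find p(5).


Using direct substitution:
  -3 * (5)^3 = -375
  5 * (5)^2 = 125
  -4 * (5)^1 = -20
  constant: 4
Sum = -375 + 125 - 20 + 4 = -266


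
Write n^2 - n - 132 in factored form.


Roots satisfy r1 + r2 = -b/a = 1 and r1*r2 = c/a = -132.
So r1 = 12, r2 = -11.
n^2 - n - 132 = (n - r1)(n - r2) = (n - 12)(n + 11)


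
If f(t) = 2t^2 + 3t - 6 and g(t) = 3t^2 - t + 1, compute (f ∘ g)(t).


Substitute g(t) into f:
f(g(t)) = 2*(3t^2 - t + 1)^2 + 3*(3t^2 - t + 1) + (-6)
(3t^2 - t + 1)^2 = 9t^4 - 6t^3 + 7t^2 - 2t + 1
Expand and combine: 18t^4 - 12t^3 + 23t^2 - 7t - 1


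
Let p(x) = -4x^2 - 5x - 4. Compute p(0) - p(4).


p(0) = -4
p(4) = -88
p(0) - p(4) = -4 + 88 = 84


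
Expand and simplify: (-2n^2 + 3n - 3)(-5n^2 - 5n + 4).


Distribute each term of the first polynomial:
  (-2n^2)(-5n^2 - 5n + 4) = 10n^4 + 10n^3 - 8n^2
  (3n)(-5n^2 - 5n + 4) = -15n^3 - 15n^2 + 12n
  (-3)(-5n^2 - 5n + 4) = 15n^2 + 15n - 12
Sum: 10n^4 - 5n^3 - 8n^2 + 27n - 12


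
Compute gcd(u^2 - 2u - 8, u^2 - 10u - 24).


Factor each:
  u^2 - 2u - 8 = (u + 2)(u - 4)
  u^2 - 10u - 24 = (u + 2)(u - 12)
Common monic factor: u + 2


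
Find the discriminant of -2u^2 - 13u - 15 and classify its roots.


D = b^2 - 4ac = (-13)^2 - 4(-2)(-15) = 169 - 120 = 49
Since D > 0: two distinct rational roots


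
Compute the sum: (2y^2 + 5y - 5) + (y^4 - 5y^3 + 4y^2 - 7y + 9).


Align terms by degree and add:
  2y^2 + 5y - 5
+ y^4 - 5y^3 + 4y^2 - 7y + 9
= y^4 - 5y^3 + 6y^2 - 2y + 4


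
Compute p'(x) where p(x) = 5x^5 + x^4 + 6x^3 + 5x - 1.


Apply the power rule term by term:
  d/dx(5x^5) = 25x^4
  d/dx(x^4) = 4x^3
  d/dx(6x^3) = 18x^2
  d/dx(5x) = 5
  d/dx(-1) = 0
p'(x) = 25x^4 + 4x^3 + 18x^2 + 5


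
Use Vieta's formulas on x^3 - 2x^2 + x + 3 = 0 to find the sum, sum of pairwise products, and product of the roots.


Monic cubic x^3+bx^2+cx+d=0: sum=-b, pairwise sum=c, product=-d.
b=-2, c=1, d=3
r1+r2+r3 = 2
r1r2+r1r3+r2r3 = 1
r1r2r3 = -3


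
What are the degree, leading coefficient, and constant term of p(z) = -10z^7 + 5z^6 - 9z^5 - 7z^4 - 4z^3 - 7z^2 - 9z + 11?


Highest power of z is 7, with coefficient -10. Constant term is 11.
Degree = 7, leading coefficient = -10, constant term = 11


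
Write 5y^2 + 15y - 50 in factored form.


Roots satisfy r1 + r2 = -b/a = -3 and r1*r2 = c/a = -10.
So r1 = -5, r2 = 2.
5y^2 + 15y - 50 = 5(y - r1)(y - r2) = 5(y + 5)(y - 2)


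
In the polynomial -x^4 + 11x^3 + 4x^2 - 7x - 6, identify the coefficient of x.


Read off the coefficient of x: -7


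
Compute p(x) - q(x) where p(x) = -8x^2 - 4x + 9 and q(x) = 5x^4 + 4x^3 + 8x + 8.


Distribute the minus sign:
  (-8x^2 - 4x + 9)
- (5x^4 + 4x^3 + 8x + 8)
Negate second polynomial: -5x^4 - 4x^3 - 8x - 8
Add: -5x^4 - 4x^3 - 8x^2 - 12x + 1


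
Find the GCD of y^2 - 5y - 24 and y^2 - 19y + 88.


Factor each:
  y^2 - 5y - 24 = (y - 8)(y + 3)
  y^2 - 19y + 88 = (y - 8)(y - 11)
Common monic factor: y - 8


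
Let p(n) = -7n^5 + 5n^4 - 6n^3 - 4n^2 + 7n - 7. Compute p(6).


Using direct substitution:
  -7 * (6)^5 = -54432
  5 * (6)^4 = 6480
  -6 * (6)^3 = -1296
  -4 * (6)^2 = -144
  7 * (6)^1 = 42
  constant: -7
Sum = -54432 + 6480 - 1296 - 144 + 42 - 7 = -49357


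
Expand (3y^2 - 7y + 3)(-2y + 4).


Distribute each term of the first polynomial:
  (3y^2)(-2y + 4) = -6y^3 + 12y^2
  (-7y)(-2y + 4) = 14y^2 - 28y
  (3)(-2y + 4) = -6y + 12
Sum: -6y^3 + 26y^2 - 34y + 12


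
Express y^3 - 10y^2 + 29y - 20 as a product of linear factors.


Try integer roots (divisors of -20). y=4: p(4)=0.
Divide out (y - 4): quotient is y^2 - 6y + 5.
Factor the quadratic: (y - 1)(y - 5)
Result: (y - 4)(y - 1)(y - 5)


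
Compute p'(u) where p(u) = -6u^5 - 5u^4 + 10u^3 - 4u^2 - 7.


Apply the power rule term by term:
  d/du(-6u^5) = -30u^4
  d/du(-5u^4) = -20u^3
  d/du(10u^3) = 30u^2
  d/du(-4u^2) = -8u
  d/du(-7) = 0
p'(u) = -30u^4 - 20u^3 + 30u^2 - 8u


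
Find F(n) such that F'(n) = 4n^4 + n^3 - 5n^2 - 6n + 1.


Reverse power rule on each term:
  ∫ 4n^4 dn = (4/5)n^5
  ∫ n^3 dn = (1/4)n^4
  ∫ -5n^2 dn = -(5/3)n^3
  ∫ -6n dn = -3n^2
  ∫ 1 dn = n
F(n) = (4/5)n^5 + (1/4)n^4 - (5/3)n^3 - 3n^2 + n + C


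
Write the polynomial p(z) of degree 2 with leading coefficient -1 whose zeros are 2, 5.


p(z) = -(z - 2)(z - 5)
Expand: -z^2 + 7z - 10


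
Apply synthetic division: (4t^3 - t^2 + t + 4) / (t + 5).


Synthetic division with c = -5. Coefficients: 4, -1, 1, 4
Bring down 4.
  4 * -5 = -20; -20 - 1 = -21
  -21 * -5 = 105; 105 + 1 = 106
  106 * -5 = -530; -530 + 4 = -526
Quotient: 4t^2 - 21t + 106, Remainder: -526


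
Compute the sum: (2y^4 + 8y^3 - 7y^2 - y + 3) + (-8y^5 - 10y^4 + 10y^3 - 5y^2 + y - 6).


Align terms by degree and add:
  2y^4 + 8y^3 - 7y^2 - y + 3
  -8y^5 - 10y^4 + 10y^3 - 5y^2 + y - 6
= -8y^5 - 8y^4 + 18y^3 - 12y^2 - 3


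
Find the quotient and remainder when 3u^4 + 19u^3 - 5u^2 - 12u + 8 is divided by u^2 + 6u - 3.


(3u^4 + 19u^3 - 5u^2 - 12u + 8) / (u^2 + 6u - 3)
Step 1: 3u^2 * (u^2 + 6u - 3) = 3u^4 + 18u^3 - 9u^2; subtract.
Step 2: u * (u^2 + 6u - 3) = u^3 + 6u^2 - 3u; subtract.
Step 3: -2 * (u^2 + 6u - 3) = -2u^2 - 12u + 6; subtract.
Quotient: 3u^2 + u - 2, Remainder: 3u + 2


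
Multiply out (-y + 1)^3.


Expand (-y + 1)^3 by repeated multiplication:
  (-y + 1)^2 = y^2 - 2y + 1
= -y^3 + 3y^2 - 3y + 1


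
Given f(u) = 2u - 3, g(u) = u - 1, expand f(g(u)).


Substitute g(u) into f:
f(g(u)) = 2*(u - 1) + (-3)
Expand and combine: 2u - 5


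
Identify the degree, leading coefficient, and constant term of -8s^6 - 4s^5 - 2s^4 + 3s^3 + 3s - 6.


Highest power of s is 6, with coefficient -8. Constant term is -6.
Degree = 6, leading coefficient = -8, constant term = -6


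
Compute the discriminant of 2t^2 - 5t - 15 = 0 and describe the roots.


D = b^2 - 4ac = (-5)^2 - 4(2)(-15) = 25 + 120 = 145
Since D > 0: two distinct irrational roots


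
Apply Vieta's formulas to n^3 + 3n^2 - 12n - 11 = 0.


Monic cubic n^3+bn^2+cn+d=0: sum=-b, pairwise sum=c, product=-d.
b=3, c=-12, d=-11
r1+r2+r3 = -3
r1r2+r1r3+r2r3 = -12
r1r2r3 = 11


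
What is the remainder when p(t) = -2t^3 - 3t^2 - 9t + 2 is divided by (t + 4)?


By the Remainder Theorem, the remainder equals p(-4):
  -2*(-4)^3 = 128
  -3*(-4)^2 = -48
  -9*(-4)^1 = 36
  constant: 2
Sum: 128 - 48 + 36 + 2 = 118


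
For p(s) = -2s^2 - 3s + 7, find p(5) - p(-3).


p(5) = -58
p(-3) = -2
p(5) - p(-3) = -58 + 2 = -56


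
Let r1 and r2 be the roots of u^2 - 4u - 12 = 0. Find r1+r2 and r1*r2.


For au^2+bu+c=0: sum = -b/a, product = c/a.
a=1, b=-4, c=-12
Sum = -(-4)/1 = 4
Product = (-12)/1 = -12


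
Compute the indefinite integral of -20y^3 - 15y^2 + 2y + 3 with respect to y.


Reverse power rule on each term:
  ∫ -20y^3 dy = -5y^4
  ∫ -15y^2 dy = -5y^3
  ∫ 2y dy = y^2
  ∫ 3 dy = 3y
F(y) = -5y^4 - 5y^3 + y^2 + 3y + C


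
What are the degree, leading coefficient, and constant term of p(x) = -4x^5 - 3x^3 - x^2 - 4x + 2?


Highest power of x is 5, with coefficient -4. Constant term is 2.
Degree = 5, leading coefficient = -4, constant term = 2


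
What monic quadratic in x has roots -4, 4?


p(x) = (x + 4)(x - 4)
Expand: x^2 - 16


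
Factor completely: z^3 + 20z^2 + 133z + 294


Try integer roots (divisors of 294). z=-7: p(-7)=0.
Divide out (z + 7): quotient is z^2 + 13z + 42.
Factor the quadratic: (z + 6)(z + 7)
Result: (z + 7)(z + 6)(z + 7)


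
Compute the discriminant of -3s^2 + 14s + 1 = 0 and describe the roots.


D = b^2 - 4ac = (14)^2 - 4(-3)(1) = 196 + 12 = 208
Since D > 0: two distinct irrational roots


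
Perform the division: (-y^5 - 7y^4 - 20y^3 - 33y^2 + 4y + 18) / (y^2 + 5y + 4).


(-y^5 - 7y^4 - 20y^3 - 33y^2 + 4y + 18) / (y^2 + 5y + 4)
Step 1: -y^3 * (y^2 + 5y + 4) = -y^5 - 5y^4 - 4y^3; subtract.
Step 2: -2y^2 * (y^2 + 5y + 4) = -2y^4 - 10y^3 - 8y^2; subtract.
Step 3: -6y * (y^2 + 5y + 4) = -6y^3 - 30y^2 - 24y; subtract.
Step 4: 5 * (y^2 + 5y + 4) = 5y^2 + 25y + 20; subtract.
Quotient: -y^3 - 2y^2 - 6y + 5, Remainder: 3y - 2


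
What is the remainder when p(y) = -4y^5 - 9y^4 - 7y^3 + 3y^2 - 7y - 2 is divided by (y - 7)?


By the Remainder Theorem, the remainder equals p(7):
  -4*(7)^5 = -67228
  -9*(7)^4 = -21609
  -7*(7)^3 = -2401
  3*(7)^2 = 147
  -7*(7)^1 = -49
  constant: -2
Sum: -67228 - 21609 - 2401 + 147 - 49 - 2 = -91142


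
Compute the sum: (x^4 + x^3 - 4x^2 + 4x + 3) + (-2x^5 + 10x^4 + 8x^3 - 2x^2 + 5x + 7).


Align terms by degree and add:
  x^4 + x^3 - 4x^2 + 4x + 3
  -2x^5 + 10x^4 + 8x^3 - 2x^2 + 5x + 7
= -2x^5 + 11x^4 + 9x^3 - 6x^2 + 9x + 10


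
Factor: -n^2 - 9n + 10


Roots satisfy r1 + r2 = -b/a = -9 and r1*r2 = c/a = -10.
So r1 = 1, r2 = -10.
-n^2 - 9n + 10 = -(n - r1)(n - r2) = -(n - 1)(n + 10)


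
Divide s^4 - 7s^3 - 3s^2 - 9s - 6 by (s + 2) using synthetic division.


Synthetic division with c = -2. Coefficients: 1, -7, -3, -9, -6
Bring down 1.
  1 * -2 = -2; -2 - 7 = -9
  -9 * -2 = 18; 18 - 3 = 15
  15 * -2 = -30; -30 - 9 = -39
  -39 * -2 = 78; 78 - 6 = 72
Quotient: s^3 - 9s^2 + 15s - 39, Remainder: 72


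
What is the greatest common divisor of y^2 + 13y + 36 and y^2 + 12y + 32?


Factor each:
  y^2 + 13y + 36 = (y + 4)(y + 9)
  y^2 + 12y + 32 = (y + 4)(y + 8)
Common monic factor: y + 4
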